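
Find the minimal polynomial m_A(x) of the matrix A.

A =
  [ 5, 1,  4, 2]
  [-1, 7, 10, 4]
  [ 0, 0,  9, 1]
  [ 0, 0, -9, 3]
x^2 - 12*x + 36

The characteristic polynomial is χ_A(x) = (x - 6)^4, so the eigenvalues are known. The minimal polynomial is
  m_A(x) = Π_λ (x − λ)^{k_λ}
where k_λ is the size of the *largest* Jordan block for λ (equivalently, the smallest k with (A − λI)^k v = 0 for every generalised eigenvector v of λ).

  λ = 6: largest Jordan block has size 2, contributing (x − 6)^2

So m_A(x) = (x - 6)^2 = x^2 - 12*x + 36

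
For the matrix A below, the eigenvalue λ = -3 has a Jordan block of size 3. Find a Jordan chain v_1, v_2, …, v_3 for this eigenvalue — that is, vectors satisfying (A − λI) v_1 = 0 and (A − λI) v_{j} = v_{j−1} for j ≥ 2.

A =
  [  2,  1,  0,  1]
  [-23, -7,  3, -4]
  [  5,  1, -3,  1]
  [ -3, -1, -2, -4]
A Jordan chain for λ = -3 of length 3:
v_1 = (-1, 4, -1, 1)ᵀ
v_2 = (5, -23, 5, -3)ᵀ
v_3 = (1, 0, 0, 0)ᵀ

Let N = A − (-3)·I. We want v_3 with N^3 v_3 = 0 but N^2 v_3 ≠ 0; then v_{j-1} := N · v_j for j = 3, …, 2.

Pick v_3 = (1, 0, 0, 0)ᵀ.
Then v_2 = N · v_3 = (5, -23, 5, -3)ᵀ.
Then v_1 = N · v_2 = (-1, 4, -1, 1)ᵀ.

Sanity check: (A − (-3)·I) v_1 = (0, 0, 0, 0)ᵀ = 0. ✓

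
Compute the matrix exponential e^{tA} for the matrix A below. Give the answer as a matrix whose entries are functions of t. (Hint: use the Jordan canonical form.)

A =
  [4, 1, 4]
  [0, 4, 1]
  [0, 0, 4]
e^{tA} =
  [exp(4*t), t*exp(4*t), t^2*exp(4*t)/2 + 4*t*exp(4*t)]
  [0, exp(4*t), t*exp(4*t)]
  [0, 0, exp(4*t)]

Strategy: write A = P · J · P⁻¹ where J is a Jordan canonical form, so e^{tA} = P · e^{tJ} · P⁻¹, and e^{tJ} can be computed block-by-block.

A has Jordan form
J =
  [4, 1, 0]
  [0, 4, 1]
  [0, 0, 4]
(up to reordering of blocks).

Per-block formulas:
  For a 3×3 Jordan block J_3(4): exp(t · J_3(4)) = e^(4t)·(I + t·N + (t^2/2)·N^2), where N is the 3×3 nilpotent shift.

After assembling e^{tJ} and conjugating by P, we get:

e^{tA} =
  [exp(4*t), t*exp(4*t), t^2*exp(4*t)/2 + 4*t*exp(4*t)]
  [0, exp(4*t), t*exp(4*t)]
  [0, 0, exp(4*t)]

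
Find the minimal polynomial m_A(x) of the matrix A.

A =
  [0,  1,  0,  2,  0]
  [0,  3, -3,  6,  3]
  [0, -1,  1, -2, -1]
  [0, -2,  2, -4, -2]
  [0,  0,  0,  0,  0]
x^3

The characteristic polynomial is χ_A(x) = x^5, so the eigenvalues are known. The minimal polynomial is
  m_A(x) = Π_λ (x − λ)^{k_λ}
where k_λ is the size of the *largest* Jordan block for λ (equivalently, the smallest k with (A − λI)^k v = 0 for every generalised eigenvector v of λ).

  λ = 0: largest Jordan block has size 3, contributing (x − 0)^3

So m_A(x) = x^3 = x^3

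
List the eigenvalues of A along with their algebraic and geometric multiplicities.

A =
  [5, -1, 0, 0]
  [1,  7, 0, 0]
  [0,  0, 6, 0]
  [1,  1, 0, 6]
λ = 6: alg = 4, geom = 3

Step 1 — factor the characteristic polynomial to read off the algebraic multiplicities:
  χ_A(x) = (x - 6)^4

Step 2 — compute geometric multiplicities via the rank-nullity identity g(λ) = n − rank(A − λI):
  rank(A − (6)·I) = 1, so dim ker(A − (6)·I) = n − 1 = 3

Summary:
  λ = 6: algebraic multiplicity = 4, geometric multiplicity = 3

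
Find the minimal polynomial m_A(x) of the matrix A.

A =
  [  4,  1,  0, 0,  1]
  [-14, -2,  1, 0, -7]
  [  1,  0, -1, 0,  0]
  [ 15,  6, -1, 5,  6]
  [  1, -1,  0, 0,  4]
x^4 - 5*x^3

The characteristic polynomial is χ_A(x) = x^3*(x - 5)^2, so the eigenvalues are known. The minimal polynomial is
  m_A(x) = Π_λ (x − λ)^{k_λ}
where k_λ is the size of the *largest* Jordan block for λ (equivalently, the smallest k with (A − λI)^k v = 0 for every generalised eigenvector v of λ).

  λ = 0: largest Jordan block has size 3, contributing (x − 0)^3
  λ = 5: largest Jordan block has size 1, contributing (x − 5)

So m_A(x) = x^3*(x - 5) = x^4 - 5*x^3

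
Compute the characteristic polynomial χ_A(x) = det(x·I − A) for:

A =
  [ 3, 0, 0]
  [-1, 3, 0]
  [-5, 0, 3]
x^3 - 9*x^2 + 27*x - 27

Expanding det(x·I − A) (e.g. by cofactor expansion or by noting that A is similar to its Jordan form J, which has the same characteristic polynomial as A) gives
  χ_A(x) = x^3 - 9*x^2 + 27*x - 27
which factors as (x - 3)^3. The eigenvalues (with algebraic multiplicities) are λ = 3 with multiplicity 3.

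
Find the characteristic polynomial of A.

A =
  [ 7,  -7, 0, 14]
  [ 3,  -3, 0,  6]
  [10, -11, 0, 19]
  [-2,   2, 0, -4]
x^4

Expanding det(x·I − A) (e.g. by cofactor expansion or by noting that A is similar to its Jordan form J, which has the same characteristic polynomial as A) gives
  χ_A(x) = x^4
which factors as x^4. The eigenvalues (with algebraic multiplicities) are λ = 0 with multiplicity 4.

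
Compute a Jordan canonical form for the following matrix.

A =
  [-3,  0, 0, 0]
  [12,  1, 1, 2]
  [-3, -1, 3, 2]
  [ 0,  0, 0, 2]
J_1(-3) ⊕ J_2(2) ⊕ J_1(2)

The characteristic polynomial is
  det(x·I − A) = x^4 - 3*x^3 - 6*x^2 + 28*x - 24 = (x - 2)^3*(x + 3)

Eigenvalues and multiplicities (the geometric multiplicity of λ is n − rank(A − λI), which equals the number of Jordan blocks for λ):
  λ = -3: algebraic multiplicity = 1, geometric multiplicity = 1
  λ = 2: algebraic multiplicity = 3, geometric multiplicity = 2

Determining the block sizes for each eigenvalue:
  λ = -3: one block (gm = 1), so the single block has size am = 1 → block sizes [1]
  λ = 2: 2 blocks summing to 3 forces exactly one block of size 2 and the rest size 1 → block sizes [2, 1]

Assembling the blocks gives a Jordan form
J =
  [-3, 0, 0, 0]
  [ 0, 2, 1, 0]
  [ 0, 0, 2, 0]
  [ 0, 0, 0, 2]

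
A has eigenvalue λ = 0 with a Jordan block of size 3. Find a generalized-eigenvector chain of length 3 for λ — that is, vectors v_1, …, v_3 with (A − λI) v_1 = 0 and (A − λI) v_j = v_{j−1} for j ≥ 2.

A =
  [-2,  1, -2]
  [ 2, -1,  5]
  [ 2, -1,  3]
A Jordan chain for λ = 0 of length 3:
v_1 = (2, 4, 0)ᵀ
v_2 = (-2, 2, 2)ᵀ
v_3 = (1, 0, 0)ᵀ

Let N = A − (0)·I. We want v_3 with N^3 v_3 = 0 but N^2 v_3 ≠ 0; then v_{j-1} := N · v_j for j = 3, …, 2.

Pick v_3 = (1, 0, 0)ᵀ.
Then v_2 = N · v_3 = (-2, 2, 2)ᵀ.
Then v_1 = N · v_2 = (2, 4, 0)ᵀ.

Sanity check: (A − (0)·I) v_1 = (0, 0, 0)ᵀ = 0. ✓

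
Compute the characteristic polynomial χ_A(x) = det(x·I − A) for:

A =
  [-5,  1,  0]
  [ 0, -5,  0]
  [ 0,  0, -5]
x^3 + 15*x^2 + 75*x + 125

Expanding det(x·I − A) (e.g. by cofactor expansion or by noting that A is similar to its Jordan form J, which has the same characteristic polynomial as A) gives
  χ_A(x) = x^3 + 15*x^2 + 75*x + 125
which factors as (x + 5)^3. The eigenvalues (with algebraic multiplicities) are λ = -5 with multiplicity 3.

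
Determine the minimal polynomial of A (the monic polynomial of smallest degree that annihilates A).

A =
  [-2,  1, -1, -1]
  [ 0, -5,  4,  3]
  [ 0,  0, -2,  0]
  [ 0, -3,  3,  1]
x^3 + 6*x^2 + 12*x + 8

The characteristic polynomial is χ_A(x) = (x + 2)^4, so the eigenvalues are known. The minimal polynomial is
  m_A(x) = Π_λ (x − λ)^{k_λ}
where k_λ is the size of the *largest* Jordan block for λ (equivalently, the smallest k with (A − λI)^k v = 0 for every generalised eigenvector v of λ).

  λ = -2: largest Jordan block has size 3, contributing (x + 2)^3

So m_A(x) = (x + 2)^3 = x^3 + 6*x^2 + 12*x + 8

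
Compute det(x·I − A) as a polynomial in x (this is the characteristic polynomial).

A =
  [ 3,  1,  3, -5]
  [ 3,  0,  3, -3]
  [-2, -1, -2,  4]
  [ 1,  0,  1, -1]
x^4

Expanding det(x·I − A) (e.g. by cofactor expansion or by noting that A is similar to its Jordan form J, which has the same characteristic polynomial as A) gives
  χ_A(x) = x^4
which factors as x^4. The eigenvalues (with algebraic multiplicities) are λ = 0 with multiplicity 4.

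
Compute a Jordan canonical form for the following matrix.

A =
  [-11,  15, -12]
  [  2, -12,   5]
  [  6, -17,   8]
J_3(-5)

The characteristic polynomial is
  det(x·I − A) = x^3 + 15*x^2 + 75*x + 125 = (x + 5)^3

Eigenvalues and multiplicities (the geometric multiplicity of λ is n − rank(A − λI), which equals the number of Jordan blocks for λ):
  λ = -5: algebraic multiplicity = 3, geometric multiplicity = 1

Determining the block sizes for each eigenvalue:
  λ = -5: one block (gm = 1), so the single block has size am = 3 → block sizes [3]

Assembling the blocks gives a Jordan form
J =
  [-5,  1,  0]
  [ 0, -5,  1]
  [ 0,  0, -5]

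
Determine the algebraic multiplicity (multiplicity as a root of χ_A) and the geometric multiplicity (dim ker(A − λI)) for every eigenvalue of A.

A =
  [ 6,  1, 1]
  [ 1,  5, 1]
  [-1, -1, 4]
λ = 5: alg = 3, geom = 1

Step 1 — factor the characteristic polynomial to read off the algebraic multiplicities:
  χ_A(x) = (x - 5)^3

Step 2 — compute geometric multiplicities via the rank-nullity identity g(λ) = n − rank(A − λI):
  rank(A − (5)·I) = 2, so dim ker(A − (5)·I) = n − 2 = 1

Summary:
  λ = 5: algebraic multiplicity = 3, geometric multiplicity = 1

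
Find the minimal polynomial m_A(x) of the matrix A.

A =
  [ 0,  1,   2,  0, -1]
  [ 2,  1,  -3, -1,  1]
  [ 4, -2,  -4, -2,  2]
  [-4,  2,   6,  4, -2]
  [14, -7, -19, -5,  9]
x^2 - 4*x + 4

The characteristic polynomial is χ_A(x) = (x - 2)^5, so the eigenvalues are known. The minimal polynomial is
  m_A(x) = Π_λ (x − λ)^{k_λ}
where k_λ is the size of the *largest* Jordan block for λ (equivalently, the smallest k with (A − λI)^k v = 0 for every generalised eigenvector v of λ).

  λ = 2: largest Jordan block has size 2, contributing (x − 2)^2

So m_A(x) = (x - 2)^2 = x^2 - 4*x + 4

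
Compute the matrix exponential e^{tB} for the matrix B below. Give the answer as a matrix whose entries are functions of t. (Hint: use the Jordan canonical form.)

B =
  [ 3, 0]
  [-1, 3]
e^{tB} =
  [exp(3*t), 0]
  [-t*exp(3*t), exp(3*t)]

Strategy: write B = P · J · P⁻¹ where J is a Jordan canonical form, so e^{tB} = P · e^{tJ} · P⁻¹, and e^{tJ} can be computed block-by-block.

B has Jordan form
J =
  [3, 1]
  [0, 3]
(up to reordering of blocks).

Per-block formulas:
  For a 2×2 Jordan block J_2(3): exp(t · J_2(3)) = e^(3t)·(I + t·N), where N is the 2×2 nilpotent shift.

After assembling e^{tJ} and conjugating by P, we get:

e^{tB} =
  [exp(3*t), 0]
  [-t*exp(3*t), exp(3*t)]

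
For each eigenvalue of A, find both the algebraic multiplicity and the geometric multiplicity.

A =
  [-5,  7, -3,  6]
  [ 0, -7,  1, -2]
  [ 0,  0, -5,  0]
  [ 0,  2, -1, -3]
λ = -5: alg = 4, geom = 2

Step 1 — factor the characteristic polynomial to read off the algebraic multiplicities:
  χ_A(x) = (x + 5)^4

Step 2 — compute geometric multiplicities via the rank-nullity identity g(λ) = n − rank(A − λI):
  rank(A − (-5)·I) = 2, so dim ker(A − (-5)·I) = n − 2 = 2

Summary:
  λ = -5: algebraic multiplicity = 4, geometric multiplicity = 2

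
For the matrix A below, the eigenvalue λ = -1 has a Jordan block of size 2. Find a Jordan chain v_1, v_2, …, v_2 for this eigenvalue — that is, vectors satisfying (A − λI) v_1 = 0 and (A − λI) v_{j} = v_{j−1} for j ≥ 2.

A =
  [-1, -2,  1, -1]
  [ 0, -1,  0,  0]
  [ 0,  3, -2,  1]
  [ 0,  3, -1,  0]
A Jordan chain for λ = -1 of length 2:
v_1 = (-2, 0, 3, 3)ᵀ
v_2 = (0, 1, 0, 0)ᵀ

Let N = A − (-1)·I. We want v_2 with N^2 v_2 = 0 but N^1 v_2 ≠ 0; then v_{j-1} := N · v_j for j = 2, …, 2.

Pick v_2 = (0, 1, 0, 0)ᵀ.
Then v_1 = N · v_2 = (-2, 0, 3, 3)ᵀ.

Sanity check: (A − (-1)·I) v_1 = (0, 0, 0, 0)ᵀ = 0. ✓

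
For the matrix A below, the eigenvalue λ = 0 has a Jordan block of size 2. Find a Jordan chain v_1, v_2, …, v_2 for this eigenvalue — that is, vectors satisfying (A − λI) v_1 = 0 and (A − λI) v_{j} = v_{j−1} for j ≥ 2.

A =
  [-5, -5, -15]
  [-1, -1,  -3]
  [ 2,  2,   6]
A Jordan chain for λ = 0 of length 2:
v_1 = (-5, -1, 2)ᵀ
v_2 = (1, 0, 0)ᵀ

Let N = A − (0)·I. We want v_2 with N^2 v_2 = 0 but N^1 v_2 ≠ 0; then v_{j-1} := N · v_j for j = 2, …, 2.

Pick v_2 = (1, 0, 0)ᵀ.
Then v_1 = N · v_2 = (-5, -1, 2)ᵀ.

Sanity check: (A − (0)·I) v_1 = (0, 0, 0)ᵀ = 0. ✓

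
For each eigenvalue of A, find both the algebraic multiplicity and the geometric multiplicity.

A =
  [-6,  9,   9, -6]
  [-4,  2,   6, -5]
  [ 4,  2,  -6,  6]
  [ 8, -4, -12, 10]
λ = 0: alg = 4, geom = 2

Step 1 — factor the characteristic polynomial to read off the algebraic multiplicities:
  χ_A(x) = x^4

Step 2 — compute geometric multiplicities via the rank-nullity identity g(λ) = n − rank(A − λI):
  rank(A − (0)·I) = 2, so dim ker(A − (0)·I) = n − 2 = 2

Summary:
  λ = 0: algebraic multiplicity = 4, geometric multiplicity = 2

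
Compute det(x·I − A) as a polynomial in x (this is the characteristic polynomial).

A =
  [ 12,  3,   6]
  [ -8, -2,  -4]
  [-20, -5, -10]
x^3

Expanding det(x·I − A) (e.g. by cofactor expansion or by noting that A is similar to its Jordan form J, which has the same characteristic polynomial as A) gives
  χ_A(x) = x^3
which factors as x^3. The eigenvalues (with algebraic multiplicities) are λ = 0 with multiplicity 3.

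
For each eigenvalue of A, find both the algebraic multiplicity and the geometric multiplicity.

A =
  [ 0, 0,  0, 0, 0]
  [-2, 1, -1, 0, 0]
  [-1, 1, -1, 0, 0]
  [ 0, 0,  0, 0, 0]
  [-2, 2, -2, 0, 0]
λ = 0: alg = 5, geom = 3

Step 1 — factor the characteristic polynomial to read off the algebraic multiplicities:
  χ_A(x) = x^5

Step 2 — compute geometric multiplicities via the rank-nullity identity g(λ) = n − rank(A − λI):
  rank(A − (0)·I) = 2, so dim ker(A − (0)·I) = n − 2 = 3

Summary:
  λ = 0: algebraic multiplicity = 5, geometric multiplicity = 3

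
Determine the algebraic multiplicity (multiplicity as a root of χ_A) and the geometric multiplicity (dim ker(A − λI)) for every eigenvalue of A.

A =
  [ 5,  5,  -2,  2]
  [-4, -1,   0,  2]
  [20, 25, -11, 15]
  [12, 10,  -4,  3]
λ = -1: alg = 4, geom = 2

Step 1 — factor the characteristic polynomial to read off the algebraic multiplicities:
  χ_A(x) = (x + 1)^4

Step 2 — compute geometric multiplicities via the rank-nullity identity g(λ) = n − rank(A − λI):
  rank(A − (-1)·I) = 2, so dim ker(A − (-1)·I) = n − 2 = 2

Summary:
  λ = -1: algebraic multiplicity = 4, geometric multiplicity = 2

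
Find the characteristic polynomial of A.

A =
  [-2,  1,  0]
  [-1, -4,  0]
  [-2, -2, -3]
x^3 + 9*x^2 + 27*x + 27

Expanding det(x·I − A) (e.g. by cofactor expansion or by noting that A is similar to its Jordan form J, which has the same characteristic polynomial as A) gives
  χ_A(x) = x^3 + 9*x^2 + 27*x + 27
which factors as (x + 3)^3. The eigenvalues (with algebraic multiplicities) are λ = -3 with multiplicity 3.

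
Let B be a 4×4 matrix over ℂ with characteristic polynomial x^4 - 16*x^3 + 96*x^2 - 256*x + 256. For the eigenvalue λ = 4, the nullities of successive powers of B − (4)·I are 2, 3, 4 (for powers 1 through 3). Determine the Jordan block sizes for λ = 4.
Block sizes for λ = 4: [3, 1]

From the dimensions of kernels of powers, the number of Jordan blocks of size at least j is d_j − d_{j−1} where d_j = dim ker(N^j) (with d_0 = 0). Computing the differences gives [2, 1, 1].
The number of blocks of size exactly k is (#blocks of size ≥ k) − (#blocks of size ≥ k + 1), so the partition is: 1 block(s) of size 1, 1 block(s) of size 3.
In nonincreasing order the block sizes are [3, 1].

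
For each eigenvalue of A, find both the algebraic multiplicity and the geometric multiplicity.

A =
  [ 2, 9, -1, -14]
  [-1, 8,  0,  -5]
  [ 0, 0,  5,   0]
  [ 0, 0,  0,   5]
λ = 5: alg = 4, geom = 2

Step 1 — factor the characteristic polynomial to read off the algebraic multiplicities:
  χ_A(x) = (x - 5)^4

Step 2 — compute geometric multiplicities via the rank-nullity identity g(λ) = n − rank(A − λI):
  rank(A − (5)·I) = 2, so dim ker(A − (5)·I) = n − 2 = 2

Summary:
  λ = 5: algebraic multiplicity = 4, geometric multiplicity = 2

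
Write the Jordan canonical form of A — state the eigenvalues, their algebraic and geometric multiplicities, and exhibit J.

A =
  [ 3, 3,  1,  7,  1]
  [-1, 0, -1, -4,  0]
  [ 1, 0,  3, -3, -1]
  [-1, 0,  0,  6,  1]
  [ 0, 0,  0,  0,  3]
J_3(3) ⊕ J_1(3) ⊕ J_1(3)

The characteristic polynomial is
  det(x·I − A) = x^5 - 15*x^4 + 90*x^3 - 270*x^2 + 405*x - 243 = (x - 3)^5

Eigenvalues and multiplicities (the geometric multiplicity of λ is n − rank(A − λI), which equals the number of Jordan blocks for λ):
  λ = 3: algebraic multiplicity = 5, geometric multiplicity = 3

Determining the block sizes for each eigenvalue:
  λ = 3: with am = 5 and gm = 3, the partition is not yet determined (e.g. several partitions of 5 into 3 parts exist). Let N = A − (3)·I. Computing rank(N^1) = 2, rank(N^2) = 1, rank(N^3) = 0; the number of blocks of size ≥ j is rank(N^{j−1}) − rank(N^j), giving [3, 1, 1]. So we have 1 block(s) of size 3, 2 block(s) of size 1 → block sizes [3, 1, 1]

Assembling the blocks gives a Jordan form
J =
  [3, 1, 0, 0, 0]
  [0, 3, 1, 0, 0]
  [0, 0, 3, 0, 0]
  [0, 0, 0, 3, 0]
  [0, 0, 0, 0, 3]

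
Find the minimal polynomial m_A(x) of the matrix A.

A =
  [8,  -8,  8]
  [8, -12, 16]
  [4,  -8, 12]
x^2 - 4*x

The characteristic polynomial is χ_A(x) = x*(x - 4)^2, so the eigenvalues are known. The minimal polynomial is
  m_A(x) = Π_λ (x − λ)^{k_λ}
where k_λ is the size of the *largest* Jordan block for λ (equivalently, the smallest k with (A − λI)^k v = 0 for every generalised eigenvector v of λ).

  λ = 0: largest Jordan block has size 1, contributing (x − 0)
  λ = 4: largest Jordan block has size 1, contributing (x − 4)

So m_A(x) = x*(x - 4) = x^2 - 4*x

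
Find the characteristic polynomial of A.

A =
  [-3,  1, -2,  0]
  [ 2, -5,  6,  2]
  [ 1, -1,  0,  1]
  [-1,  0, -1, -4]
x^4 + 12*x^3 + 54*x^2 + 108*x + 81

Expanding det(x·I − A) (e.g. by cofactor expansion or by noting that A is similar to its Jordan form J, which has the same characteristic polynomial as A) gives
  χ_A(x) = x^4 + 12*x^3 + 54*x^2 + 108*x + 81
which factors as (x + 3)^4. The eigenvalues (with algebraic multiplicities) are λ = -3 with multiplicity 4.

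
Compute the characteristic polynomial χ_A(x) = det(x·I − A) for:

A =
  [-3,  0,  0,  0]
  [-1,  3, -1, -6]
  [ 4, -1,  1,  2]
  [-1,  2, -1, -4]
x^4 + 3*x^3

Expanding det(x·I − A) (e.g. by cofactor expansion or by noting that A is similar to its Jordan form J, which has the same characteristic polynomial as A) gives
  χ_A(x) = x^4 + 3*x^3
which factors as x^3*(x + 3). The eigenvalues (with algebraic multiplicities) are λ = -3 with multiplicity 1, λ = 0 with multiplicity 3.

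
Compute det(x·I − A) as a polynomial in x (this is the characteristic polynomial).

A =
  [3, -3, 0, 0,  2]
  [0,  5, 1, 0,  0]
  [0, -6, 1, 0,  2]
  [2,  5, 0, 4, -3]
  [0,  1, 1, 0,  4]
x^5 - 17*x^4 + 115*x^3 - 387*x^2 + 648*x - 432

Expanding det(x·I − A) (e.g. by cofactor expansion or by noting that A is similar to its Jordan form J, which has the same characteristic polynomial as A) gives
  χ_A(x) = x^5 - 17*x^4 + 115*x^3 - 387*x^2 + 648*x - 432
which factors as (x - 4)^2*(x - 3)^3. The eigenvalues (with algebraic multiplicities) are λ = 3 with multiplicity 3, λ = 4 with multiplicity 2.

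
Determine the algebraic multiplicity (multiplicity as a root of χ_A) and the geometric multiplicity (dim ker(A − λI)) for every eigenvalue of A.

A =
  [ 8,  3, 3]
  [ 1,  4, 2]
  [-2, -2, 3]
λ = 5: alg = 3, geom = 1

Step 1 — factor the characteristic polynomial to read off the algebraic multiplicities:
  χ_A(x) = (x - 5)^3

Step 2 — compute geometric multiplicities via the rank-nullity identity g(λ) = n − rank(A − λI):
  rank(A − (5)·I) = 2, so dim ker(A − (5)·I) = n − 2 = 1

Summary:
  λ = 5: algebraic multiplicity = 3, geometric multiplicity = 1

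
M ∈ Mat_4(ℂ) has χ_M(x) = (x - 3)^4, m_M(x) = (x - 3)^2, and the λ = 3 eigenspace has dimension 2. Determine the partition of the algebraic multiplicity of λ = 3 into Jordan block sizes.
Block sizes for λ = 3: [2, 2]

Step 1 — from the characteristic polynomial, algebraic multiplicity of λ = 3 is 4. From dim ker(M − (3)·I) = 2, there are exactly 2 Jordan blocks for λ = 3.
Step 2 — from the minimal polynomial, the factor (x − 3)^2 tells us the largest block for λ = 3 has size 2.
Step 3 — with total size 4, 2 blocks, and largest block 2, the block sizes (in nonincreasing order) are [2, 2].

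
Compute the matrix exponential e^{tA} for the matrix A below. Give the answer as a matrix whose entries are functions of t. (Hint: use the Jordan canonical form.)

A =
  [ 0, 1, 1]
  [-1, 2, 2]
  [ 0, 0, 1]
e^{tA} =
  [-t*exp(t) + exp(t), t*exp(t), t^2*exp(t)/2 + t*exp(t)]
  [-t*exp(t), t*exp(t) + exp(t), t^2*exp(t)/2 + 2*t*exp(t)]
  [0, 0, exp(t)]

Strategy: write A = P · J · P⁻¹ where J is a Jordan canonical form, so e^{tA} = P · e^{tJ} · P⁻¹, and e^{tJ} can be computed block-by-block.

A has Jordan form
J =
  [1, 1, 0]
  [0, 1, 1]
  [0, 0, 1]
(up to reordering of blocks).

Per-block formulas:
  For a 3×3 Jordan block J_3(1): exp(t · J_3(1)) = e^(1t)·(I + t·N + (t^2/2)·N^2), where N is the 3×3 nilpotent shift.

After assembling e^{tJ} and conjugating by P, we get:

e^{tA} =
  [-t*exp(t) + exp(t), t*exp(t), t^2*exp(t)/2 + t*exp(t)]
  [-t*exp(t), t*exp(t) + exp(t), t^2*exp(t)/2 + 2*t*exp(t)]
  [0, 0, exp(t)]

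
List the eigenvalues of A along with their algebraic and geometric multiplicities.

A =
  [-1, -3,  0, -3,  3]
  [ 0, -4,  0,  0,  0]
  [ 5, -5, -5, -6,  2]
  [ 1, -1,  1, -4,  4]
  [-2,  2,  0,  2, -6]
λ = -4: alg = 5, geom = 3

Step 1 — factor the characteristic polynomial to read off the algebraic multiplicities:
  χ_A(x) = (x + 4)^5

Step 2 — compute geometric multiplicities via the rank-nullity identity g(λ) = n − rank(A − λI):
  rank(A − (-4)·I) = 2, so dim ker(A − (-4)·I) = n − 2 = 3

Summary:
  λ = -4: algebraic multiplicity = 5, geometric multiplicity = 3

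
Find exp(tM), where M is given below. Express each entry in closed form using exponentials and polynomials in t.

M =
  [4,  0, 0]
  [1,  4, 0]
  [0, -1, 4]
e^{tM} =
  [exp(4*t), 0, 0]
  [t*exp(4*t), exp(4*t), 0]
  [-t^2*exp(4*t)/2, -t*exp(4*t), exp(4*t)]

Strategy: write M = P · J · P⁻¹ where J is a Jordan canonical form, so e^{tM} = P · e^{tJ} · P⁻¹, and e^{tJ} can be computed block-by-block.

M has Jordan form
J =
  [4, 1, 0]
  [0, 4, 1]
  [0, 0, 4]
(up to reordering of blocks).

Per-block formulas:
  For a 3×3 Jordan block J_3(4): exp(t · J_3(4)) = e^(4t)·(I + t·N + (t^2/2)·N^2), where N is the 3×3 nilpotent shift.

After assembling e^{tJ} and conjugating by P, we get:

e^{tM} =
  [exp(4*t), 0, 0]
  [t*exp(4*t), exp(4*t), 0]
  [-t^2*exp(4*t)/2, -t*exp(4*t), exp(4*t)]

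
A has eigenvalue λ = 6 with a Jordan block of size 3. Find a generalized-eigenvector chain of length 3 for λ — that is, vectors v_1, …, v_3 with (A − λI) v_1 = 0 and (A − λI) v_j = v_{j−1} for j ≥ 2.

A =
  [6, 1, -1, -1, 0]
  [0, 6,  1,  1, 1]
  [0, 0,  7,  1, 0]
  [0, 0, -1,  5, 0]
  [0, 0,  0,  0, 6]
A Jordan chain for λ = 6 of length 3:
v_1 = (1, 0, 0, 0, 0)ᵀ
v_2 = (-1, 1, 1, -1, 0)ᵀ
v_3 = (0, 0, 1, 0, 0)ᵀ

Let N = A − (6)·I. We want v_3 with N^3 v_3 = 0 but N^2 v_3 ≠ 0; then v_{j-1} := N · v_j for j = 3, …, 2.

Pick v_3 = (0, 0, 1, 0, 0)ᵀ.
Then v_2 = N · v_3 = (-1, 1, 1, -1, 0)ᵀ.
Then v_1 = N · v_2 = (1, 0, 0, 0, 0)ᵀ.

Sanity check: (A − (6)·I) v_1 = (0, 0, 0, 0, 0)ᵀ = 0. ✓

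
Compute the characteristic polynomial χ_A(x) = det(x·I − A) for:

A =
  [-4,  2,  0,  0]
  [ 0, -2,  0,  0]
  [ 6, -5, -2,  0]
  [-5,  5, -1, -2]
x^4 + 10*x^3 + 36*x^2 + 56*x + 32

Expanding det(x·I − A) (e.g. by cofactor expansion or by noting that A is similar to its Jordan form J, which has the same characteristic polynomial as A) gives
  χ_A(x) = x^4 + 10*x^3 + 36*x^2 + 56*x + 32
which factors as (x + 2)^3*(x + 4). The eigenvalues (with algebraic multiplicities) are λ = -4 with multiplicity 1, λ = -2 with multiplicity 3.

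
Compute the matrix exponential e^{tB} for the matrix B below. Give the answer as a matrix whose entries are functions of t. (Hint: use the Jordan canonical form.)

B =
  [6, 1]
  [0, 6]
e^{tB} =
  [exp(6*t), t*exp(6*t)]
  [0, exp(6*t)]

Strategy: write B = P · J · P⁻¹ where J is a Jordan canonical form, so e^{tB} = P · e^{tJ} · P⁻¹, and e^{tJ} can be computed block-by-block.

B has Jordan form
J =
  [6, 1]
  [0, 6]
(up to reordering of blocks).

Per-block formulas:
  For a 2×2 Jordan block J_2(6): exp(t · J_2(6)) = e^(6t)·(I + t·N), where N is the 2×2 nilpotent shift.

After assembling e^{tJ} and conjugating by P, we get:

e^{tB} =
  [exp(6*t), t*exp(6*t)]
  [0, exp(6*t)]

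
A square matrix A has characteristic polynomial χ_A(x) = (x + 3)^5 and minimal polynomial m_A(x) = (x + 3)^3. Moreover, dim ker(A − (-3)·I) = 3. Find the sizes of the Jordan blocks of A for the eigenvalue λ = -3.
Block sizes for λ = -3: [3, 1, 1]

Step 1 — from the characteristic polynomial, algebraic multiplicity of λ = -3 is 5. From dim ker(A − (-3)·I) = 3, there are exactly 3 Jordan blocks for λ = -3.
Step 2 — from the minimal polynomial, the factor (x + 3)^3 tells us the largest block for λ = -3 has size 3.
Step 3 — with total size 5, 3 blocks, and largest block 3, the block sizes (in nonincreasing order) are [3, 1, 1].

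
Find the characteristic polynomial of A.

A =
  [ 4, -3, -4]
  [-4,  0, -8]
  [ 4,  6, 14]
x^3 - 18*x^2 + 108*x - 216

Expanding det(x·I − A) (e.g. by cofactor expansion or by noting that A is similar to its Jordan form J, which has the same characteristic polynomial as A) gives
  χ_A(x) = x^3 - 18*x^2 + 108*x - 216
which factors as (x - 6)^3. The eigenvalues (with algebraic multiplicities) are λ = 6 with multiplicity 3.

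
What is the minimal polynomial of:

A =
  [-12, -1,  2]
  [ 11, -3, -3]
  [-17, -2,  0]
x^3 + 15*x^2 + 75*x + 125

The characteristic polynomial is χ_A(x) = (x + 5)^3, so the eigenvalues are known. The minimal polynomial is
  m_A(x) = Π_λ (x − λ)^{k_λ}
where k_λ is the size of the *largest* Jordan block for λ (equivalently, the smallest k with (A − λI)^k v = 0 for every generalised eigenvector v of λ).

  λ = -5: largest Jordan block has size 3, contributing (x + 5)^3

So m_A(x) = (x + 5)^3 = x^3 + 15*x^2 + 75*x + 125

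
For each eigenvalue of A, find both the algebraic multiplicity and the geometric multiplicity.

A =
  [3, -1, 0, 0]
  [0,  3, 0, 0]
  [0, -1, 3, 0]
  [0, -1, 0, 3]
λ = 3: alg = 4, geom = 3

Step 1 — factor the characteristic polynomial to read off the algebraic multiplicities:
  χ_A(x) = (x - 3)^4

Step 2 — compute geometric multiplicities via the rank-nullity identity g(λ) = n − rank(A − λI):
  rank(A − (3)·I) = 1, so dim ker(A − (3)·I) = n − 1 = 3

Summary:
  λ = 3: algebraic multiplicity = 4, geometric multiplicity = 3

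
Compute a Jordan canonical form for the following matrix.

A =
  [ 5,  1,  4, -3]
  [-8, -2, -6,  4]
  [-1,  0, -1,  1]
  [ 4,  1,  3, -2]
J_3(0) ⊕ J_1(0)

The characteristic polynomial is
  det(x·I − A) = x^4

Eigenvalues and multiplicities (the geometric multiplicity of λ is n − rank(A − λI), which equals the number of Jordan blocks for λ):
  λ = 0: algebraic multiplicity = 4, geometric multiplicity = 2

Determining the block sizes for each eigenvalue:
  λ = 0: with am = 4 and gm = 2, the partition is not yet determined (e.g. several partitions of 4 into 2 parts exist). Let N = A − (0)·I. Computing rank(N^1) = 2, rank(N^2) = 1, rank(N^3) = 0; the number of blocks of size ≥ j is rank(N^{j−1}) − rank(N^j), giving [2, 1, 1]. So we have 1 block(s) of size 3, 1 block(s) of size 1 → block sizes [3, 1]

Assembling the blocks gives a Jordan form
J =
  [0, 1, 0, 0]
  [0, 0, 1, 0]
  [0, 0, 0, 0]
  [0, 0, 0, 0]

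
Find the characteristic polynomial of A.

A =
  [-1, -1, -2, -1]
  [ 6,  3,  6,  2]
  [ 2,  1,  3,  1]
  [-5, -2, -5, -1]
x^4 - 4*x^3 + 6*x^2 - 4*x + 1

Expanding det(x·I − A) (e.g. by cofactor expansion or by noting that A is similar to its Jordan form J, which has the same characteristic polynomial as A) gives
  χ_A(x) = x^4 - 4*x^3 + 6*x^2 - 4*x + 1
which factors as (x - 1)^4. The eigenvalues (with algebraic multiplicities) are λ = 1 with multiplicity 4.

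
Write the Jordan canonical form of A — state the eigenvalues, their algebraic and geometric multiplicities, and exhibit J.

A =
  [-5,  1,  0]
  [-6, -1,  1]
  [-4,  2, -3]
J_3(-3)

The characteristic polynomial is
  det(x·I − A) = x^3 + 9*x^2 + 27*x + 27 = (x + 3)^3

Eigenvalues and multiplicities (the geometric multiplicity of λ is n − rank(A − λI), which equals the number of Jordan blocks for λ):
  λ = -3: algebraic multiplicity = 3, geometric multiplicity = 1

Determining the block sizes for each eigenvalue:
  λ = -3: one block (gm = 1), so the single block has size am = 3 → block sizes [3]

Assembling the blocks gives a Jordan form
J =
  [-3,  1,  0]
  [ 0, -3,  1]
  [ 0,  0, -3]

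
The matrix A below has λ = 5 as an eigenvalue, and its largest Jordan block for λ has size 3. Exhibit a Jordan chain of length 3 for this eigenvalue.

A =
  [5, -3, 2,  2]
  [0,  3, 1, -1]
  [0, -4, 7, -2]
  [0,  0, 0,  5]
A Jordan chain for λ = 5 of length 3:
v_1 = (-2, 0, 0, 0)ᵀ
v_2 = (-3, -2, -4, 0)ᵀ
v_3 = (0, 1, 0, 0)ᵀ

Let N = A − (5)·I. We want v_3 with N^3 v_3 = 0 but N^2 v_3 ≠ 0; then v_{j-1} := N · v_j for j = 3, …, 2.

Pick v_3 = (0, 1, 0, 0)ᵀ.
Then v_2 = N · v_3 = (-3, -2, -4, 0)ᵀ.
Then v_1 = N · v_2 = (-2, 0, 0, 0)ᵀ.

Sanity check: (A − (5)·I) v_1 = (0, 0, 0, 0)ᵀ = 0. ✓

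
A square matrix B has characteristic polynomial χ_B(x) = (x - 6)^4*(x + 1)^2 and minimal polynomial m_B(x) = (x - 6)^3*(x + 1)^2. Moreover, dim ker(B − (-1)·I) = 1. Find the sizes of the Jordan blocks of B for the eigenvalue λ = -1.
Block sizes for λ = -1: [2]

Step 1 — from the characteristic polynomial, algebraic multiplicity of λ = -1 is 2. From dim ker(B − (-1)·I) = 1, there are exactly 1 Jordan blocks for λ = -1.
Step 2 — from the minimal polynomial, the factor (x + 1)^2 tells us the largest block for λ = -1 has size 2.
Step 3 — with total size 2, 1 blocks, and largest block 2, the block sizes (in nonincreasing order) are [2].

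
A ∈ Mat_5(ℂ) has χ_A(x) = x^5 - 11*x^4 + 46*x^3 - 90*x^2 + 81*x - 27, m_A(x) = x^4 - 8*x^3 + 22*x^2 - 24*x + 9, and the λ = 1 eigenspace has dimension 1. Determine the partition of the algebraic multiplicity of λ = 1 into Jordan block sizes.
Block sizes for λ = 1: [2]

Step 1 — from the characteristic polynomial, algebraic multiplicity of λ = 1 is 2. From dim ker(A − (1)·I) = 1, there are exactly 1 Jordan blocks for λ = 1.
Step 2 — from the minimal polynomial, the factor (x − 1)^2 tells us the largest block for λ = 1 has size 2.
Step 3 — with total size 2, 1 blocks, and largest block 2, the block sizes (in nonincreasing order) are [2].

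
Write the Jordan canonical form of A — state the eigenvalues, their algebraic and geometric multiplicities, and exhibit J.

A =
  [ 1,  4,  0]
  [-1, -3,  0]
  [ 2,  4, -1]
J_2(-1) ⊕ J_1(-1)

The characteristic polynomial is
  det(x·I − A) = x^3 + 3*x^2 + 3*x + 1 = (x + 1)^3

Eigenvalues and multiplicities (the geometric multiplicity of λ is n − rank(A − λI), which equals the number of Jordan blocks for λ):
  λ = -1: algebraic multiplicity = 3, geometric multiplicity = 2

Determining the block sizes for each eigenvalue:
  λ = -1: 2 blocks summing to 3 forces exactly one block of size 2 and the rest size 1 → block sizes [2, 1]

Assembling the blocks gives a Jordan form
J =
  [-1,  1,  0]
  [ 0, -1,  0]
  [ 0,  0, -1]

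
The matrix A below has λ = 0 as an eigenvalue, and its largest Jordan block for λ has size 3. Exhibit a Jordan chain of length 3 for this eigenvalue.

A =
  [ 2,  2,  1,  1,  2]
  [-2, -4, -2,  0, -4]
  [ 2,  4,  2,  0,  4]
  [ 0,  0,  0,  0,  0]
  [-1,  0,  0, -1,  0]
A Jordan chain for λ = 0 of length 3:
v_1 = (0, 4, -4, 0, -2)ᵀ
v_2 = (2, -2, 2, 0, -1)ᵀ
v_3 = (1, 0, 0, 0, 0)ᵀ

Let N = A − (0)·I. We want v_3 with N^3 v_3 = 0 but N^2 v_3 ≠ 0; then v_{j-1} := N · v_j for j = 3, …, 2.

Pick v_3 = (1, 0, 0, 0, 0)ᵀ.
Then v_2 = N · v_3 = (2, -2, 2, 0, -1)ᵀ.
Then v_1 = N · v_2 = (0, 4, -4, 0, -2)ᵀ.

Sanity check: (A − (0)·I) v_1 = (0, 0, 0, 0, 0)ᵀ = 0. ✓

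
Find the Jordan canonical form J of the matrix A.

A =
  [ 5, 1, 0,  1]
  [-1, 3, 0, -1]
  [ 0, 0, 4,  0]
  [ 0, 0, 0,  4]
J_2(4) ⊕ J_1(4) ⊕ J_1(4)

The characteristic polynomial is
  det(x·I − A) = x^4 - 16*x^3 + 96*x^2 - 256*x + 256 = (x - 4)^4

Eigenvalues and multiplicities (the geometric multiplicity of λ is n − rank(A − λI), which equals the number of Jordan blocks for λ):
  λ = 4: algebraic multiplicity = 4, geometric multiplicity = 3

Determining the block sizes for each eigenvalue:
  λ = 4: 3 blocks summing to 4 forces exactly one block of size 2 and the rest size 1 → block sizes [2, 1, 1]

Assembling the blocks gives a Jordan form
J =
  [4, 1, 0, 0]
  [0, 4, 0, 0]
  [0, 0, 4, 0]
  [0, 0, 0, 4]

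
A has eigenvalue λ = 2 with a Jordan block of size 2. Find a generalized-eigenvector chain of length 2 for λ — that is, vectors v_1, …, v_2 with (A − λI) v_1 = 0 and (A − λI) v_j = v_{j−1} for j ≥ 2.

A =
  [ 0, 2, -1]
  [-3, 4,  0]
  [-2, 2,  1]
A Jordan chain for λ = 2 of length 2:
v_1 = (-2, -3, -2)ᵀ
v_2 = (1, 0, 0)ᵀ

Let N = A − (2)·I. We want v_2 with N^2 v_2 = 0 but N^1 v_2 ≠ 0; then v_{j-1} := N · v_j for j = 2, …, 2.

Pick v_2 = (1, 0, 0)ᵀ.
Then v_1 = N · v_2 = (-2, -3, -2)ᵀ.

Sanity check: (A − (2)·I) v_1 = (0, 0, 0)ᵀ = 0. ✓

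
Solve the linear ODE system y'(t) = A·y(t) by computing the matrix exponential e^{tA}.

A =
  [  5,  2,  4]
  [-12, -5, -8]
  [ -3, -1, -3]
e^{tA} =
  [6*t*exp(-t) + exp(-t), 2*t*exp(-t), 4*t*exp(-t)]
  [-12*t*exp(-t), -4*t*exp(-t) + exp(-t), -8*t*exp(-t)]
  [-3*t*exp(-t), -t*exp(-t), -2*t*exp(-t) + exp(-t)]

Strategy: write A = P · J · P⁻¹ where J is a Jordan canonical form, so e^{tA} = P · e^{tJ} · P⁻¹, and e^{tJ} can be computed block-by-block.

A has Jordan form
J =
  [-1,  1,  0]
  [ 0, -1,  0]
  [ 0,  0, -1]
(up to reordering of blocks).

Per-block formulas:
  For a 1×1 block at λ = -1: exp(t · [-1]) = [e^(-1t)].
  For a 2×2 Jordan block J_2(-1): exp(t · J_2(-1)) = e^(-1t)·(I + t·N), where N is the 2×2 nilpotent shift.

After assembling e^{tJ} and conjugating by P, we get:

e^{tA} =
  [6*t*exp(-t) + exp(-t), 2*t*exp(-t), 4*t*exp(-t)]
  [-12*t*exp(-t), -4*t*exp(-t) + exp(-t), -8*t*exp(-t)]
  [-3*t*exp(-t), -t*exp(-t), -2*t*exp(-t) + exp(-t)]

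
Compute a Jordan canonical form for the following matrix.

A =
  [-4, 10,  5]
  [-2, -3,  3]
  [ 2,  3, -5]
J_3(-4)

The characteristic polynomial is
  det(x·I − A) = x^3 + 12*x^2 + 48*x + 64 = (x + 4)^3

Eigenvalues and multiplicities (the geometric multiplicity of λ is n − rank(A − λI), which equals the number of Jordan blocks for λ):
  λ = -4: algebraic multiplicity = 3, geometric multiplicity = 1

Determining the block sizes for each eigenvalue:
  λ = -4: one block (gm = 1), so the single block has size am = 3 → block sizes [3]

Assembling the blocks gives a Jordan form
J =
  [-4,  1,  0]
  [ 0, -4,  1]
  [ 0,  0, -4]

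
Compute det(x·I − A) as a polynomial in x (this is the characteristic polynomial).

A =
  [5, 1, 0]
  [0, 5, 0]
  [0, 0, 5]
x^3 - 15*x^2 + 75*x - 125

Expanding det(x·I − A) (e.g. by cofactor expansion or by noting that A is similar to its Jordan form J, which has the same characteristic polynomial as A) gives
  χ_A(x) = x^3 - 15*x^2 + 75*x - 125
which factors as (x - 5)^3. The eigenvalues (with algebraic multiplicities) are λ = 5 with multiplicity 3.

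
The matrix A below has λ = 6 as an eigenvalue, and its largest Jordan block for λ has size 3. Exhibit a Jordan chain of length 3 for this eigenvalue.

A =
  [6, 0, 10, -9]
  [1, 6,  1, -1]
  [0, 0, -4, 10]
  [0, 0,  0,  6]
A Jordan chain for λ = 6 of length 3:
v_1 = (0, 1, 0, 0)ᵀ
v_2 = (1, 0, 0, 0)ᵀ
v_3 = (0, 0, 1, 1)ᵀ

Let N = A − (6)·I. We want v_3 with N^3 v_3 = 0 but N^2 v_3 ≠ 0; then v_{j-1} := N · v_j for j = 3, …, 2.

Pick v_3 = (0, 0, 1, 1)ᵀ.
Then v_2 = N · v_3 = (1, 0, 0, 0)ᵀ.
Then v_1 = N · v_2 = (0, 1, 0, 0)ᵀ.

Sanity check: (A − (6)·I) v_1 = (0, 0, 0, 0)ᵀ = 0. ✓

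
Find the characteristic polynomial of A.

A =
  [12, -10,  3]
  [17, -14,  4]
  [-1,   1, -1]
x^3 + 3*x^2 + 3*x + 1

Expanding det(x·I − A) (e.g. by cofactor expansion or by noting that A is similar to its Jordan form J, which has the same characteristic polynomial as A) gives
  χ_A(x) = x^3 + 3*x^2 + 3*x + 1
which factors as (x + 1)^3. The eigenvalues (with algebraic multiplicities) are λ = -1 with multiplicity 3.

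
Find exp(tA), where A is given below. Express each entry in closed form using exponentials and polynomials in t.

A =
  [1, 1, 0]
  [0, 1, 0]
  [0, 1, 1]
e^{tA} =
  [exp(t), t*exp(t), 0]
  [0, exp(t), 0]
  [0, t*exp(t), exp(t)]

Strategy: write A = P · J · P⁻¹ where J is a Jordan canonical form, so e^{tA} = P · e^{tJ} · P⁻¹, and e^{tJ} can be computed block-by-block.

A has Jordan form
J =
  [1, 1, 0]
  [0, 1, 0]
  [0, 0, 1]
(up to reordering of blocks).

Per-block formulas:
  For a 2×2 Jordan block J_2(1): exp(t · J_2(1)) = e^(1t)·(I + t·N), where N is the 2×2 nilpotent shift.
  For a 1×1 block at λ = 1: exp(t · [1]) = [e^(1t)].

After assembling e^{tJ} and conjugating by P, we get:

e^{tA} =
  [exp(t), t*exp(t), 0]
  [0, exp(t), 0]
  [0, t*exp(t), exp(t)]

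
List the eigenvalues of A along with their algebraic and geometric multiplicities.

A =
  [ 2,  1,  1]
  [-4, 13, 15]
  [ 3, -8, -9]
λ = 2: alg = 3, geom = 1

Step 1 — factor the characteristic polynomial to read off the algebraic multiplicities:
  χ_A(x) = (x - 2)^3

Step 2 — compute geometric multiplicities via the rank-nullity identity g(λ) = n − rank(A − λI):
  rank(A − (2)·I) = 2, so dim ker(A − (2)·I) = n − 2 = 1

Summary:
  λ = 2: algebraic multiplicity = 3, geometric multiplicity = 1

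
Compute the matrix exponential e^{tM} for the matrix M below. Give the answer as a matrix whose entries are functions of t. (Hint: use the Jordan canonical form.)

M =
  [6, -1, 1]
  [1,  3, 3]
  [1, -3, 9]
e^{tM} =
  [exp(6*t), -t*exp(6*t), t*exp(6*t)]
  [t*exp(6*t), -t^2*exp(6*t)/2 - 3*t*exp(6*t) + exp(6*t), t^2*exp(6*t)/2 + 3*t*exp(6*t)]
  [t*exp(6*t), -t^2*exp(6*t)/2 - 3*t*exp(6*t), t^2*exp(6*t)/2 + 3*t*exp(6*t) + exp(6*t)]

Strategy: write M = P · J · P⁻¹ where J is a Jordan canonical form, so e^{tM} = P · e^{tJ} · P⁻¹, and e^{tJ} can be computed block-by-block.

M has Jordan form
J =
  [6, 1, 0]
  [0, 6, 1]
  [0, 0, 6]
(up to reordering of blocks).

Per-block formulas:
  For a 3×3 Jordan block J_3(6): exp(t · J_3(6)) = e^(6t)·(I + t·N + (t^2/2)·N^2), where N is the 3×3 nilpotent shift.

After assembling e^{tJ} and conjugating by P, we get:

e^{tM} =
  [exp(6*t), -t*exp(6*t), t*exp(6*t)]
  [t*exp(6*t), -t^2*exp(6*t)/2 - 3*t*exp(6*t) + exp(6*t), t^2*exp(6*t)/2 + 3*t*exp(6*t)]
  [t*exp(6*t), -t^2*exp(6*t)/2 - 3*t*exp(6*t), t^2*exp(6*t)/2 + 3*t*exp(6*t) + exp(6*t)]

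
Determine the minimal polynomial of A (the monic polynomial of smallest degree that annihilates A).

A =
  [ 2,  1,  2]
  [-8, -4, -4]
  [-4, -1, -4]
x^2 + 4*x + 4

The characteristic polynomial is χ_A(x) = (x + 2)^3, so the eigenvalues are known. The minimal polynomial is
  m_A(x) = Π_λ (x − λ)^{k_λ}
where k_λ is the size of the *largest* Jordan block for λ (equivalently, the smallest k with (A − λI)^k v = 0 for every generalised eigenvector v of λ).

  λ = -2: largest Jordan block has size 2, contributing (x + 2)^2

So m_A(x) = (x + 2)^2 = x^2 + 4*x + 4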